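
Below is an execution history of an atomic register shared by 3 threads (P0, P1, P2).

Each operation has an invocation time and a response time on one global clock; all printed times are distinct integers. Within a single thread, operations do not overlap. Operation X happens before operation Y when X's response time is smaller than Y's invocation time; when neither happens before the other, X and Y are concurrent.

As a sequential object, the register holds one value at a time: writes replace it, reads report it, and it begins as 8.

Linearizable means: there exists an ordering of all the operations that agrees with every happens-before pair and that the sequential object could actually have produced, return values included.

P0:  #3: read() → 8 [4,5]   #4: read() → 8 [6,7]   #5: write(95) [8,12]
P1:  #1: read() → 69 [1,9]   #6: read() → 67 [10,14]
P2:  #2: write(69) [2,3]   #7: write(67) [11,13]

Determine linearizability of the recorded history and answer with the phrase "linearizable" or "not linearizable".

not linearizable

prefix check: 1..4 passes, 1..5 fails once #3's time-5 response joins
the completed operations (2 total) allow one real-time order; the atomic register replay rejects it
including or dropping the 1 pending operation (#1) in any combination fails
sample order #2, #3 (pending dropped) stalls at step 2 — #3 read() → 8 has no legal effect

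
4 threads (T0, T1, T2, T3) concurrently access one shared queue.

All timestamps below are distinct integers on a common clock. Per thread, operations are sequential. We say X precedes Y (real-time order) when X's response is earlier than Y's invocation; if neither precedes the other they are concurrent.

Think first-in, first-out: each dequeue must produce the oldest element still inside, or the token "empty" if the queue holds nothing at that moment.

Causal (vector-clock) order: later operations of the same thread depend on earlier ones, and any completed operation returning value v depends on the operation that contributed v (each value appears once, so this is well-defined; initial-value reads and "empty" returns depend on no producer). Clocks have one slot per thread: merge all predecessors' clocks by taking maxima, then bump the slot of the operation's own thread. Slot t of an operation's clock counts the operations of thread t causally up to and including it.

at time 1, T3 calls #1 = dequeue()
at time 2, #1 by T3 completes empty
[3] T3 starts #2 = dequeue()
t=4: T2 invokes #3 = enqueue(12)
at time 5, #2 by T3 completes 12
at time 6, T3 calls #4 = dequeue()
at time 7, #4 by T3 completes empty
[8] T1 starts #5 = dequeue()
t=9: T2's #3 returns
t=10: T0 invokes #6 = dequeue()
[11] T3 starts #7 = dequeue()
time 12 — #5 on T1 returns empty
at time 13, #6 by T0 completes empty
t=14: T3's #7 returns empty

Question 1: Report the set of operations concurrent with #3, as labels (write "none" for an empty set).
#3 spans [4,9]; an op avoiding the whole window 4..9 is ordered, any other is concurrent
#1 [1,2]: before
#2 [3,5]: concurrent
#4 [6,7]: concurrent
#5 [8,12]: concurrent
#6 [10,13]: after
#7 [11,14]: after

#2, #4, #5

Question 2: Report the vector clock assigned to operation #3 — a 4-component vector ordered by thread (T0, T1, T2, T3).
VC(#1, invoked at 1): no causal predecessors; +1 on T3 → (0, 0, 0, 1)
VC(#3, invoked at 4): no causal predecessors; +1 on T2 → (0, 0, 1, 0)
VC(#5, invoked at 8): no causal predecessors; +1 on T1 → (0, 1, 0, 0)
VC(#6, invoked at 10): no causal predecessors; +1 on T0 → (1, 0, 0, 0)
invoked at 3, #2 merges VC(#1)=(0, 0, 0, 1), VC(#3)=(0, 0, 1, 0) and bumps T3's slot → (0, 0, 1, 2)
invoked at 6, #4 merges VC(#2)=(0, 0, 1, 2) and bumps T3's slot → (0, 0, 1, 3)
invoked at 11, #7 merges VC(#4)=(0, 0, 1, 3) and bumps T3's slot → (0, 0, 1, 4)
target: VC(#3) = (0, 0, 1, 0)

(0, 0, 1, 0)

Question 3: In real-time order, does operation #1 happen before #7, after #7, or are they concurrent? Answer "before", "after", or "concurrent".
#1 spans [1,2], #7 spans [11,14]
resp(#1)=2 < inv(#7)=11

before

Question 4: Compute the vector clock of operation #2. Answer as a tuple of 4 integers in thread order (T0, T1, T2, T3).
invoked at 1, #1 has no predecessors; its own T3 bump gives (0, 0, 0, 1)
invoked at 4, #3 has no predecessors; its own T2 bump gives (0, 0, 1, 0)
invoked at 8, #5 has no predecessors; its own T1 bump gives (0, 1, 0, 0)
invoked at 10, #6 has no predecessors; its own T0 bump gives (1, 0, 0, 0)
#2 (invocation 3): componentwise max over VC(#1)=(0, 0, 0, 1), VC(#3)=(0, 0, 1, 0), +1 at T3, giving (0, 0, 1, 2)
#4 (invocation 6): componentwise max over VC(#2)=(0, 0, 1, 2), +1 at T3, giving (0, 0, 1, 3)
#7 (invocation 11): componentwise max over VC(#4)=(0, 0, 1, 3), +1 at T3, giving (0, 0, 1, 4)
target: VC(#2) = (0, 0, 1, 2)

(0, 0, 1, 2)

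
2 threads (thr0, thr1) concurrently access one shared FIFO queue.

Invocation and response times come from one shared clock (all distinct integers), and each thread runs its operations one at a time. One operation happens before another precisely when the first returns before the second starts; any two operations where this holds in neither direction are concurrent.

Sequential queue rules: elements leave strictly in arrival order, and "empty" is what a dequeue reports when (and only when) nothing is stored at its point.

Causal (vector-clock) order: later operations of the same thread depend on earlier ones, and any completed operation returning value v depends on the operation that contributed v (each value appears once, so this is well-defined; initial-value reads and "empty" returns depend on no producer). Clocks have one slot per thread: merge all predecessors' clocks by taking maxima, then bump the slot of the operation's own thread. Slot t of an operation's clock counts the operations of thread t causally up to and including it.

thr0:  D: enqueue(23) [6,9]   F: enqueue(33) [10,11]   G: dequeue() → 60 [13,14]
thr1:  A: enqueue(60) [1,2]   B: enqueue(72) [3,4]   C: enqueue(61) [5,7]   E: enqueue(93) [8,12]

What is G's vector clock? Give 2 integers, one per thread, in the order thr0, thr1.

A (invocation 1): nothing precedes it; thr1's component alone gives (0, 1)
D (invocation 6): nothing precedes it; thr0's component alone gives (1, 0)
from VC(A)=(0, 1), B (invoked 3) maxes components and bumps thr1 → (0, 2)
from VC(D)=(1, 0), F (invoked 10) maxes components and bumps thr0 → (2, 0)
from VC(B)=(0, 2), C (invoked 5) maxes components and bumps thr1 → (0, 3)
from VC(C)=(0, 3), E (invoked 8) maxes components and bumps thr1 → (0, 4)
from VC(A)=(0, 1), VC(F)=(2, 0), G (invoked 13) maxes components and bumps thr0 → (3, 1)
target: VC(G) = (3, 1)

(3, 1)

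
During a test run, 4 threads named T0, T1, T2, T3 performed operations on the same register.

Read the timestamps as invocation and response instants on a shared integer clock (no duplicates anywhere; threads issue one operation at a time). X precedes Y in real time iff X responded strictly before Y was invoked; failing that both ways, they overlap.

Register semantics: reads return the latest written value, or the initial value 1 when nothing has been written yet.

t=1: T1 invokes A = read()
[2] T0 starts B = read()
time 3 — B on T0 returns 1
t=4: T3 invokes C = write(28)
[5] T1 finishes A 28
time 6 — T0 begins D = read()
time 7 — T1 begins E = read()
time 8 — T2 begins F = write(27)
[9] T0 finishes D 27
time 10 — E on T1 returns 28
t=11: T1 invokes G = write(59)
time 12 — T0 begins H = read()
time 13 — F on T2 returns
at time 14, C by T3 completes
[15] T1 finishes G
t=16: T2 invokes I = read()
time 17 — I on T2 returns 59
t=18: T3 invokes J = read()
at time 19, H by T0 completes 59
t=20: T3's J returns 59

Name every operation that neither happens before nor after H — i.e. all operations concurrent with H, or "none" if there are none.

C, F, G, I, J

H spans [12,19]; an op avoiding the whole window 12..19 is ordered, any other is concurrent
A [1,5]: before
B [2,3]: before
C [4,14]: concurrent
D [6,9]: before
E [7,10]: before
F [8,13]: concurrent
G [11,15]: concurrent
I [16,17]: concurrent
J [18,20]: concurrent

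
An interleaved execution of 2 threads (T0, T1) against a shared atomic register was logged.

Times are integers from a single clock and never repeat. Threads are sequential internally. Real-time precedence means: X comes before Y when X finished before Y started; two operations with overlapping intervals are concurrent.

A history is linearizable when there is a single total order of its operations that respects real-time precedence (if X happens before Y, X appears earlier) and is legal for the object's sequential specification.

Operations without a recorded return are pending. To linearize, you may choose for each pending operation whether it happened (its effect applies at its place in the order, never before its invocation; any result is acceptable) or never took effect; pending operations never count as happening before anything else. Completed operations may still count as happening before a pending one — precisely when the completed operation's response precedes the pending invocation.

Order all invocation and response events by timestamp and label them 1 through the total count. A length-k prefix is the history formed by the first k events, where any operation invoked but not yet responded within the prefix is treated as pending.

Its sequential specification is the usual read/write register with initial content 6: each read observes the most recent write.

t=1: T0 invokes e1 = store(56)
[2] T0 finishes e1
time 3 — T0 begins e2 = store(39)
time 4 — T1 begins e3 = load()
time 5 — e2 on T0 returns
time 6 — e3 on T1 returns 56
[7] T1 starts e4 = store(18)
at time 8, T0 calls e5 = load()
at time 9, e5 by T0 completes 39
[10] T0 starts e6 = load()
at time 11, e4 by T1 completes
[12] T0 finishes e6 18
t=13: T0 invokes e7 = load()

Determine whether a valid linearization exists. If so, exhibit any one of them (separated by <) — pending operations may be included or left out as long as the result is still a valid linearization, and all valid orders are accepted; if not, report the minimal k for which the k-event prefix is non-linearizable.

1. e1 store(56), leaving value 56
2. e3 load() → 56, leaving value 56
3. e2 store(39), leaving value 39
4. e5 load() → 39, leaving value 39
5. e4 store(18), leaving value 18
6. e6 load() → 18, leaving value 18

linearizable — witness: e1 < e3 < e2 < e5 < e4 < e6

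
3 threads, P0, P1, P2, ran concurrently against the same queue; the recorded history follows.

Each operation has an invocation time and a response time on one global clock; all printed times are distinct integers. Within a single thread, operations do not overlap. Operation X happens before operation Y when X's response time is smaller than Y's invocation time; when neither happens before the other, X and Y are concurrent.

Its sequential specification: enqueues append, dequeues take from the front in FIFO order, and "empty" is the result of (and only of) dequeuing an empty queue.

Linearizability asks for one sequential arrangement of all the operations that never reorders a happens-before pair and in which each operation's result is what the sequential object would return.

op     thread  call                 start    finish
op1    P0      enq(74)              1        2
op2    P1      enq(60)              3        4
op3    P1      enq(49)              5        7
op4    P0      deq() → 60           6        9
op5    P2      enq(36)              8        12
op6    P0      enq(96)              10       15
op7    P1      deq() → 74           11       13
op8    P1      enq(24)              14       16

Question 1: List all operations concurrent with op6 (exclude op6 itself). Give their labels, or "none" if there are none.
Answer: op5, op7, op8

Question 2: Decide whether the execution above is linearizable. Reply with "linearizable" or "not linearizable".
already the first 9 events (up to op4's response at time 9) admit no linearization; the first 8 still do
real-time-consistent orders of the 4 completed operations: 2 — all fail the queue replay
no escape via the 1 pending operation (op5): every completion choice fails
one such order, op1, op2, op3, op4 (pending dropped), breaks at step 4 where op4 deq() → 60 is illegal
one such order, op1, op2, op4, op3 (pending dropped), breaks at step 3 where op4 deq() → 60 is illegal

not linearizable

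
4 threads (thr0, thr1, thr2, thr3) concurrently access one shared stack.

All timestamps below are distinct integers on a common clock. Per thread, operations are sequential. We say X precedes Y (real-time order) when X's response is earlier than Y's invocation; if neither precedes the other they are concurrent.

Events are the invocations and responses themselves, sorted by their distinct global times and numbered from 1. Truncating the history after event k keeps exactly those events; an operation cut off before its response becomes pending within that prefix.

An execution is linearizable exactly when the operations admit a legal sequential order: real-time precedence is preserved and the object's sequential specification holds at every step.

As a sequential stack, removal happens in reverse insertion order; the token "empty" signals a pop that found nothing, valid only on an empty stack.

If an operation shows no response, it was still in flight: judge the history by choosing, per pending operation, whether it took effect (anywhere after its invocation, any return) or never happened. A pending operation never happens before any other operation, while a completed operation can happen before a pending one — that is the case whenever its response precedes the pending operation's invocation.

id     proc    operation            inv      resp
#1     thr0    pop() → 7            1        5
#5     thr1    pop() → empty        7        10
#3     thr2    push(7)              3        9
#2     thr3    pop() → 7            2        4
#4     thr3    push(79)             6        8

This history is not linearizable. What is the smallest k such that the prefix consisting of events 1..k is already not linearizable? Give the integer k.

5

one valid order for events 1..4 is #1, #3, #2:
1. #1 pop() (pending, included), leaving stack <>
2. #3 push(7) (pending, included), leaving stack <7>
3. #2 pop() → 7, leaving stack <>
event 5 — #1's response, time 5 — after it, nothing linearizes
include/drop combinations of the 1 pending operation (#3) were all tried; none helps
for example #1, #2 (pending dropped) fails at step 1: #1 pop() → 7 is not legal there
for example #2, #1 (pending dropped) fails at step 1: #2 pop() → 7 is not legal there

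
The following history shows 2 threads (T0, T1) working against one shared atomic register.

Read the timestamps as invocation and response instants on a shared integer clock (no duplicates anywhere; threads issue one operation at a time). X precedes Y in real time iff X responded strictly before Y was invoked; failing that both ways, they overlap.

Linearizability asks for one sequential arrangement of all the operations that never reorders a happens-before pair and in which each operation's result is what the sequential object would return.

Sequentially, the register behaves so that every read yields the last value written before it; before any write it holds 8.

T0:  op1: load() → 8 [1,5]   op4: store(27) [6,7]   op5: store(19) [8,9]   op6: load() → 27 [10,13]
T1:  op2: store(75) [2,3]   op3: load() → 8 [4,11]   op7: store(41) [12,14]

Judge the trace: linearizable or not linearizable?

events 1..10 are fine; event 11 — the response of op3 at time 11 — makes the prefix non-linearizable
no legal order exists: 7 real-time-consistent candidates over 5 completed atomic register operations, all rejected
including or dropping the 1 pending operation (op6) in any combination fails
one such order, op1, op2, op3, op4, op5 (pending dropped), breaks at step 3 where op3 load() → 8 is illegal
one such order, op1, op2, op4, op3, op5 (pending dropped), breaks at step 4 where op3 load() → 8 is illegal

not linearizable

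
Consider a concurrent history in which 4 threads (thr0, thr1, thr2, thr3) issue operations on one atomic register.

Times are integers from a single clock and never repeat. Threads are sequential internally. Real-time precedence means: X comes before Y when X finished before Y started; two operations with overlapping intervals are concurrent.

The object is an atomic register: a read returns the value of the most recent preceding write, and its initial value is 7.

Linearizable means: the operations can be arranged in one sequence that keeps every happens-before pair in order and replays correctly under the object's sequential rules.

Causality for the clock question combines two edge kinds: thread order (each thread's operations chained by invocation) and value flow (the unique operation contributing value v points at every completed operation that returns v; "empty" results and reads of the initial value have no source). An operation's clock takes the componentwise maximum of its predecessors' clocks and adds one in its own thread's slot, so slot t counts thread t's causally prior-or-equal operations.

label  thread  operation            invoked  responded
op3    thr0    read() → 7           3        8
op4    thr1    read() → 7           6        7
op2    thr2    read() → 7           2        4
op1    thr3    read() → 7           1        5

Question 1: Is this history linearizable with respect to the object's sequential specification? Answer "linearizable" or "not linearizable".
a witness: op1, op2, op3, op4
1. op1 read() → 7, leaving value 7
2. op2 read() → 7, leaving value 7
3. op3 read() → 7, leaving value 7
4. op4 read() → 7, leaving value 7

linearizable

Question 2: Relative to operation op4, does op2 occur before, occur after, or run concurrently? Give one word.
op2 spans [2,4], op4 spans [6,7]
resp(op2)=4 < inv(op4)=6

before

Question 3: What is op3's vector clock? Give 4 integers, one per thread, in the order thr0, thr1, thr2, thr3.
op1, invoked 1, has no incoming edges; only thr3's bump applies → (0, 0, 0, 1)
op2, invoked 2, has no incoming edges; only thr2's bump applies → (0, 0, 1, 0)
op4, invoked 6, has no incoming edges; only thr1's bump applies → (0, 1, 0, 0)
op3, invoked 3, has no incoming edges; only thr0's bump applies → (1, 0, 0, 0)
target: VC(op3) = (1, 0, 0, 0)

(1, 0, 0, 0)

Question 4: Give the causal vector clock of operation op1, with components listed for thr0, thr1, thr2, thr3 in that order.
root op op1, invoked 1: fresh clock plus thr3's own tick → (0, 0, 0, 1)
root op op2, invoked 2: fresh clock plus thr2's own tick → (0, 0, 1, 0)
root op op4, invoked 6: fresh clock plus thr1's own tick → (0, 1, 0, 0)
root op op3, invoked 3: fresh clock plus thr0's own tick → (1, 0, 0, 0)
target: VC(op1) = (0, 0, 0, 1)

(0, 0, 0, 1)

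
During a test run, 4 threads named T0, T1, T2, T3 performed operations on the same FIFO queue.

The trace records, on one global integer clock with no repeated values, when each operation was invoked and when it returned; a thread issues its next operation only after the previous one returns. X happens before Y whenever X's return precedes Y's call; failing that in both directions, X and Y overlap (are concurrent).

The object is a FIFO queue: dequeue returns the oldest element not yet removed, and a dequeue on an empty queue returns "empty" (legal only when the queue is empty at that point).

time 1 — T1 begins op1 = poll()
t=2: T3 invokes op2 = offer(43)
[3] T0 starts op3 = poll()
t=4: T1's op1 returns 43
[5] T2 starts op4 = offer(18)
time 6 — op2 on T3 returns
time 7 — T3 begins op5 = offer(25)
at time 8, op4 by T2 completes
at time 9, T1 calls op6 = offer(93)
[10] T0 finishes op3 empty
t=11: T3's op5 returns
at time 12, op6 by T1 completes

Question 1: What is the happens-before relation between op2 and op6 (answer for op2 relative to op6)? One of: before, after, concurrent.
Answer: before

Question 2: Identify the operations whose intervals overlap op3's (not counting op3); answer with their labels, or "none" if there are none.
Answer: op1, op2, op4, op5, op6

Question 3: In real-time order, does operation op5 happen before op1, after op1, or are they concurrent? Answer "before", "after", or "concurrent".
Answer: after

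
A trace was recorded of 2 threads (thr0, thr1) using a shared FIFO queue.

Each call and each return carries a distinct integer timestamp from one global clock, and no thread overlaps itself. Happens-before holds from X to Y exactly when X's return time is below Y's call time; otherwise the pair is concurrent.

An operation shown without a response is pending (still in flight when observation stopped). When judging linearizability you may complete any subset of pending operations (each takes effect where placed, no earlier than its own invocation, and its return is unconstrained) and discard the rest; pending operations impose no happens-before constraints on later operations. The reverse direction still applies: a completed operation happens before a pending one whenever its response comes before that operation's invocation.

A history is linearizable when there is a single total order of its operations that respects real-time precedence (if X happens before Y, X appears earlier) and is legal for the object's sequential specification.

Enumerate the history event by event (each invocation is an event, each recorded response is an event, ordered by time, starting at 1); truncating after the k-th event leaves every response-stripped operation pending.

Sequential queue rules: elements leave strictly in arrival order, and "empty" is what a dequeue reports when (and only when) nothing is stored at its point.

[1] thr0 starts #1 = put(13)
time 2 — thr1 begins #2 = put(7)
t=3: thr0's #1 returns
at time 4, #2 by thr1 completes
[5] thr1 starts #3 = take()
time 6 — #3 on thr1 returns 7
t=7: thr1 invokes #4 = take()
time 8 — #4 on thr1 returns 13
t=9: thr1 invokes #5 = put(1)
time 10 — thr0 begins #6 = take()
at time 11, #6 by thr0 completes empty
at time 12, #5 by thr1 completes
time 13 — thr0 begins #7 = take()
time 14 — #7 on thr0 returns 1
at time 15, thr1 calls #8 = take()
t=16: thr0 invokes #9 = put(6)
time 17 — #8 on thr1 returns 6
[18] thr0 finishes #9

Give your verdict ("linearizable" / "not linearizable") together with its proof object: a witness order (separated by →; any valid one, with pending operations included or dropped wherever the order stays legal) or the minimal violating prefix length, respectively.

linearizable — witness: #2 → #1 → #3 → #4 → #6 → #5 → #7 → #9 → #8

after step 1 (#2 put(7)): queue <7>
after step 2 (#1 put(13)): queue <7,13>
after step 3 (#3 take() → 7): queue <13>
after step 4 (#4 take() → 13): queue <>
after step 5 (#6 take() → empty): queue <>
after step 6 (#5 put(1)): queue <1>
after step 7 (#7 take() → 1): queue <>
after step 8 (#9 put(6)): queue <6>
after step 9 (#8 take() → 6): queue <>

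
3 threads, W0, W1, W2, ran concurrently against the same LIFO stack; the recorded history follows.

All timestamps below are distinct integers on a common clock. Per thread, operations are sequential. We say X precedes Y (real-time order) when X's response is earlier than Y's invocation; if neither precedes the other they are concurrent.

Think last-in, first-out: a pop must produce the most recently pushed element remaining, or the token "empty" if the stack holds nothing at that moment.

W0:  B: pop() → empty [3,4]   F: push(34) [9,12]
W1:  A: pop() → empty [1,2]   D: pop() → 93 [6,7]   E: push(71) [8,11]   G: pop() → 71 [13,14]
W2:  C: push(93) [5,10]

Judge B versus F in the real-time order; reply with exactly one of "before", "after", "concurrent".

before

B spans [3,4], F spans [9,12]
resp(B)=4 < inv(F)=9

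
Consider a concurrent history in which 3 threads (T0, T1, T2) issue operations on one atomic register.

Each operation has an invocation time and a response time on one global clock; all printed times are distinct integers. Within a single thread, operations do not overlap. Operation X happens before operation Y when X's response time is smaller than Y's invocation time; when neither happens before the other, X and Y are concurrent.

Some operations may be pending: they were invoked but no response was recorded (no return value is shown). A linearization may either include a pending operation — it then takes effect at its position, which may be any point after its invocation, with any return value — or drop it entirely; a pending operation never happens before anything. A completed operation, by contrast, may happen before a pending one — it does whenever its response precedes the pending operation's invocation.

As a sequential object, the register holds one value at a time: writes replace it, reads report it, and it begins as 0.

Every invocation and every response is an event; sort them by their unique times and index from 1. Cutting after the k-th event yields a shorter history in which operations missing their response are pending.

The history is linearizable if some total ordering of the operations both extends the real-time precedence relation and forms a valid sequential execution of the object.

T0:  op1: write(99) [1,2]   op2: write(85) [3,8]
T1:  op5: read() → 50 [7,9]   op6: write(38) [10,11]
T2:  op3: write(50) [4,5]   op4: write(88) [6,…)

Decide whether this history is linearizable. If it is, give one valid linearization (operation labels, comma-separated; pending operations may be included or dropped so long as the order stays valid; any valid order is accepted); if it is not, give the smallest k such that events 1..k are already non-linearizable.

step 1: op1 write(99) — value 99
step 2: op2 write(85) — value 85
step 3: op3 write(50) — value 50
step 4: op5 read() → 50 — value 50
step 5: op4 write(88) (pending, included) — value 88
step 6: op6 write(38) — value 38

linearizable — witness: op1, op2, op3, op5, op4, op6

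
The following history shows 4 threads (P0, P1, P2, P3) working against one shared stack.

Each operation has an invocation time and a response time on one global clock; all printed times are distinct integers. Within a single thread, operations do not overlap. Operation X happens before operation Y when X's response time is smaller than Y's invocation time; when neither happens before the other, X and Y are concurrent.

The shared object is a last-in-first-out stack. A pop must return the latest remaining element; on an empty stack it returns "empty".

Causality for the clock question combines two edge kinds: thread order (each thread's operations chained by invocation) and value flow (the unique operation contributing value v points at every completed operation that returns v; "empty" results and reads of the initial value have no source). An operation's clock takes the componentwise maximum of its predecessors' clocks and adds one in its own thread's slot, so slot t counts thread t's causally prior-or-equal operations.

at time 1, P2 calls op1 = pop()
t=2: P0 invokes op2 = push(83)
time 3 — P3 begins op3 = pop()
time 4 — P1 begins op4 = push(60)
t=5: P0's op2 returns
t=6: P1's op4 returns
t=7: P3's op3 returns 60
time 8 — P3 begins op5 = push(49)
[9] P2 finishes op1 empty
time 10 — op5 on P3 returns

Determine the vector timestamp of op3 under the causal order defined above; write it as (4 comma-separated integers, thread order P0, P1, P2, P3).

op1 (invocation 1): nothing precedes it; P2's component alone gives (0, 0, 1, 0)
op4 (invocation 4): nothing precedes it; P1's component alone gives (0, 1, 0, 0)
op2 (invocation 2): nothing precedes it; P0's component alone gives (1, 0, 0, 0)
VC(op3, invoked at 3): max of VC(op4)=(0, 1, 0, 0), then +1 on thread P3 → (0, 1, 0, 1)
VC(op5, invoked at 8): max of VC(op3)=(0, 1, 0, 1), then +1 on thread P3 → (0, 1, 0, 2)
target: VC(op3) = (0, 1, 0, 1)

(0, 1, 0, 1)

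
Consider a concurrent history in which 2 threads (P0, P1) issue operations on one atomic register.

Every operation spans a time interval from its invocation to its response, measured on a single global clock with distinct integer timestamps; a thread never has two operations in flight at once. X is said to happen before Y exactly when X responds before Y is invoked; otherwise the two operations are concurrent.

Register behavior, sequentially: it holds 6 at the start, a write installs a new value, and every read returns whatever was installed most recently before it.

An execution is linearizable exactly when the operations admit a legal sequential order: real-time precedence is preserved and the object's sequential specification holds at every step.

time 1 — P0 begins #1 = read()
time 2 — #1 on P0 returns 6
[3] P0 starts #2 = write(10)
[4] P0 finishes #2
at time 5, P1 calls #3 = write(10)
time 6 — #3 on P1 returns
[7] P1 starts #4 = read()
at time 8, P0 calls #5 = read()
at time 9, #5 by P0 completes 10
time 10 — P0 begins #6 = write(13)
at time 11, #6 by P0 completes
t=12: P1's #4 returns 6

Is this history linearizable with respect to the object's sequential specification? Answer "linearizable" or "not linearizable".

the violation lands at event 12, #4's response at time 12: events 1..11 linearize, events 1..12 do not
all 3 real-time-respecting orders fail — 6 completed atomic register operations, no legal replay
for example #1, #2, #3, #4, #5, #6 fails at step 4: #4 read() → 6 is not legal there
for example #1, #2, #3, #5, #4, #6 fails at step 5: #4 read() → 6 is not legal there

not linearizable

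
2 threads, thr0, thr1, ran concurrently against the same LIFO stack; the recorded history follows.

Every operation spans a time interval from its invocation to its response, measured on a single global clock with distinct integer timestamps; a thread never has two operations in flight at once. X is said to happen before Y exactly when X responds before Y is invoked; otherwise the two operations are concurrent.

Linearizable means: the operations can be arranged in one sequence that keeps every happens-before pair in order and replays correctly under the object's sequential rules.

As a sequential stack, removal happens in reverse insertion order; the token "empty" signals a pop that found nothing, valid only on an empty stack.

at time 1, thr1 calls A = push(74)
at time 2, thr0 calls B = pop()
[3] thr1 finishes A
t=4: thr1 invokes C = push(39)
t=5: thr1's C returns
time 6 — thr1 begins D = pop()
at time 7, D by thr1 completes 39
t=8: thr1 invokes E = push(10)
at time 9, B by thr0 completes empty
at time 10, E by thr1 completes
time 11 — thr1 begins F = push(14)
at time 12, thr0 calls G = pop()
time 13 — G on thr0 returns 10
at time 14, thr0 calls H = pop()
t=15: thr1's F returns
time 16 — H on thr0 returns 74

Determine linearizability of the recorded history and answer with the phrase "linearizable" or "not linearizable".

one valid linearization: B, A, C, D, E, G, H, F
1. B pop() → empty, leaving stack <>
2. A push(74), leaving stack <74>
3. C push(39), leaving stack <74,39>
4. D pop() → 39, leaving stack <74>
5. E push(10), leaving stack <74,10>
6. G pop() → 10, leaving stack <74>
7. H pop() → 74, leaving stack <>
8. F push(14), leaving stack <14>

linearizable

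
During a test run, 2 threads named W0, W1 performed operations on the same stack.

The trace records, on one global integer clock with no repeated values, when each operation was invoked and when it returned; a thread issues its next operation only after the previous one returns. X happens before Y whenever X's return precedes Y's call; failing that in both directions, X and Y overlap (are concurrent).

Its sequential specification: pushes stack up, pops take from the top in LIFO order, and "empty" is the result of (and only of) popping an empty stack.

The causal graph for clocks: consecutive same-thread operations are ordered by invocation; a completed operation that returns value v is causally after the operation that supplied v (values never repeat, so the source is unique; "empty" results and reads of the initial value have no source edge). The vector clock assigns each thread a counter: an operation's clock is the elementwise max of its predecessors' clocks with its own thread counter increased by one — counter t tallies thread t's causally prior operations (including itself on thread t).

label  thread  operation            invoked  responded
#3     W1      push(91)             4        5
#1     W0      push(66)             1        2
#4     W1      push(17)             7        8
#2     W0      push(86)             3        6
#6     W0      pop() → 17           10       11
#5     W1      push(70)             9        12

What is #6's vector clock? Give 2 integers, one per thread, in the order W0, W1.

(3, 2)

VC(#3, invoked at 4): no causal predecessors; +1 on W1 → (0, 1)
VC(#1, invoked at 1): no causal predecessors; +1 on W0 → (1, 0)
merge at #4 (invoked 7): VC(#3)=(0, 1), own-thread bump on W1 → (0, 2)
merge at #2 (invoked 3): VC(#1)=(1, 0), own-thread bump on W0 → (2, 0)
merge at #5 (invoked 9): VC(#4)=(0, 2), own-thread bump on W1 → (0, 3)
merge at #6 (invoked 10): VC(#2)=(2, 0), VC(#4)=(0, 2), own-thread bump on W0 → (3, 2)
target: VC(#6) = (3, 2)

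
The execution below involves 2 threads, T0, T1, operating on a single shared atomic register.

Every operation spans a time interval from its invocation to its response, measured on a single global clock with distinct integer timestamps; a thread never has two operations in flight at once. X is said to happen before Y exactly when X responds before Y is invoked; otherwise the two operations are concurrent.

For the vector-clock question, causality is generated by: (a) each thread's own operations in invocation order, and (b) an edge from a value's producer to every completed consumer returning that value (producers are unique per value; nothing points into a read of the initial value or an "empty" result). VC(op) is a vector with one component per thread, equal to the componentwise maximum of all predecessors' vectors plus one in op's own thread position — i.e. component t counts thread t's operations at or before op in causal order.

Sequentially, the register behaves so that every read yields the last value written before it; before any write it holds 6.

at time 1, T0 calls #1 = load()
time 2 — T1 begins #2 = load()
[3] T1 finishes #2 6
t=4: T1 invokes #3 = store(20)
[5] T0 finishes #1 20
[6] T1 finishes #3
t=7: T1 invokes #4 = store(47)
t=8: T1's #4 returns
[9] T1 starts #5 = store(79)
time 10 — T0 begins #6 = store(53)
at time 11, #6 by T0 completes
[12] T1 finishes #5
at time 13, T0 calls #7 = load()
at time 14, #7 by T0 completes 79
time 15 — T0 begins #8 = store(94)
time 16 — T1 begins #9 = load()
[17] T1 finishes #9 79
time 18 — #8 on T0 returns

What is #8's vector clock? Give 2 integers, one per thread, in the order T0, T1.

no predecessors for #2 (invoked 2): T1 increments from zero → (0, 1)
#3 (invocation 4): componentwise max over VC(#2)=(0, 1), +1 at T1, giving (0, 2)
#4 (invocation 7): componentwise max over VC(#3)=(0, 2), +1 at T1, giving (0, 3)
#1 (invocation 1): componentwise max over VC(#3)=(0, 2), +1 at T0, giving (1, 2)
#5 (invocation 9): componentwise max over VC(#4)=(0, 3), +1 at T1, giving (0, 4)
#6 (invocation 10): componentwise max over VC(#1)=(1, 2), +1 at T0, giving (2, 2)
#9 (invocation 16): componentwise max over VC(#5)=(0, 4), +1 at T1, giving (0, 5)
#7 (invocation 13): componentwise max over VC(#5)=(0, 4), VC(#6)=(2, 2), +1 at T0, giving (3, 4)
#8 (invocation 15): componentwise max over VC(#7)=(3, 4), +1 at T0, giving (4, 4)
target: VC(#8) = (4, 4)

(4, 4)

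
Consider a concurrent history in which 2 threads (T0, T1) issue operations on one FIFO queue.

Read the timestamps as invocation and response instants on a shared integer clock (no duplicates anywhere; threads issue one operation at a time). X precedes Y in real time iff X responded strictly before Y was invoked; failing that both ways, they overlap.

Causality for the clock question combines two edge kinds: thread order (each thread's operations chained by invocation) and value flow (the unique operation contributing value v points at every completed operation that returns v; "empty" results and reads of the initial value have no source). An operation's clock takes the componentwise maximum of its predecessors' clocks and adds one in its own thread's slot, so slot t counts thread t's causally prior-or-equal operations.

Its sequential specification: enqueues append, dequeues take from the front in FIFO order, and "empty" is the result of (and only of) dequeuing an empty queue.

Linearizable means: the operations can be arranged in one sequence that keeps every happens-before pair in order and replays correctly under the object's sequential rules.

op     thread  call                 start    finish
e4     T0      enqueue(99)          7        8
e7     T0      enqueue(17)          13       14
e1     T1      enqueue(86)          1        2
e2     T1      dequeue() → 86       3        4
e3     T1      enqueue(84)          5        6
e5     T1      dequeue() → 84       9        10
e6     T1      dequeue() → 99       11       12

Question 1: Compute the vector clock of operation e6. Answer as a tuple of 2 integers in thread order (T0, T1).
(1, 5)

invoked at 1, e1 has no predecessors; its own T1 bump gives (0, 1)
invoked at 7, e4 has no predecessors; its own T0 bump gives (1, 0)
e2, invoked 3, takes VC(e1)=(0, 1) under max, adds 1 for T1 → (0, 2)
e7, invoked 13, takes VC(e4)=(1, 0) under max, adds 1 for T0 → (2, 0)
e3, invoked 5, takes VC(e2)=(0, 2) under max, adds 1 for T1 → (0, 3)
e5, invoked 9, takes VC(e3)=(0, 3) under max, adds 1 for T1 → (0, 4)
e6, invoked 11, takes VC(e4)=(1, 0), VC(e5)=(0, 4) under max, adds 1 for T1 → (1, 5)
target: VC(e6) = (1, 5)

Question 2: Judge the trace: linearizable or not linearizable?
linearizable

a witness: e1, e2, e3, e4, e5, e6, e7
step 1: e1 enqueue(86) — queue <86>
step 2: e2 dequeue() → 86 — queue <>
step 3: e3 enqueue(84) — queue <84>
step 4: e4 enqueue(99) — queue <84,99>
step 5: e5 dequeue() → 84 — queue <99>
step 6: e6 dequeue() → 99 — queue <>
step 7: e7 enqueue(17) — queue <17>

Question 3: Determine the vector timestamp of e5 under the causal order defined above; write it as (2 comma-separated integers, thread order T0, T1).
(0, 4)

e1 (invocation 1): nothing precedes it; T1's component alone gives (0, 1)
e4 (invocation 7): nothing precedes it; T0's component alone gives (1, 0)
merge at e2 (invoked 3): VC(e1)=(0, 1), own-thread bump on T1 → (0, 2)
merge at e7 (invoked 13): VC(e4)=(1, 0), own-thread bump on T0 → (2, 0)
merge at e3 (invoked 5): VC(e2)=(0, 2), own-thread bump on T1 → (0, 3)
merge at e5 (invoked 9): VC(e3)=(0, 3), own-thread bump on T1 → (0, 4)
merge at e6 (invoked 11): VC(e4)=(1, 0), VC(e5)=(0, 4), own-thread bump on T1 → (1, 5)
target: VC(e5) = (0, 4)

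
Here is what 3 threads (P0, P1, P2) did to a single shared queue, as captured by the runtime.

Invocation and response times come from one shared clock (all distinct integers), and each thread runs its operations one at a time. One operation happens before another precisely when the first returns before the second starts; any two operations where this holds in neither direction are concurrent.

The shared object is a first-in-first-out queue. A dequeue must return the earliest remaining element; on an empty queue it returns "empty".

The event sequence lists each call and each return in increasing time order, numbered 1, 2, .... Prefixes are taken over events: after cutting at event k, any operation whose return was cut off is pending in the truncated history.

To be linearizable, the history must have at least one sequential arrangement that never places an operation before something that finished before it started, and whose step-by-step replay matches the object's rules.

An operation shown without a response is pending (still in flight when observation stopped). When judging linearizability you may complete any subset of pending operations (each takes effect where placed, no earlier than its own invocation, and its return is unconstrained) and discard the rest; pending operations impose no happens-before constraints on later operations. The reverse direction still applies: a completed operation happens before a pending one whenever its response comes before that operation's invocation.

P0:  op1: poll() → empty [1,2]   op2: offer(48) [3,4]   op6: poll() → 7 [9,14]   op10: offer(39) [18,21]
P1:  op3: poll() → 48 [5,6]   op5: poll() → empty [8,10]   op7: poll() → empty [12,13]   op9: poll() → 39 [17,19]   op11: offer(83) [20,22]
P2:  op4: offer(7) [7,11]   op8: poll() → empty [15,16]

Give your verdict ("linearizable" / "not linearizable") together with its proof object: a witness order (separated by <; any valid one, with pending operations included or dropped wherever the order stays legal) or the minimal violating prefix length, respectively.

linearizable — witness: op1 < op2 < op3 < op4 < op6 < op5 < op7 < op8 < op10 < op9 < op11

after step 1 (op1 poll() → empty): queue <>
after step 2 (op2 offer(48)): queue <48>
after step 3 (op3 poll() → 48): queue <>
after step 4 (op4 offer(7)): queue <7>
after step 5 (op6 poll() → 7): queue <>
after step 6 (op5 poll() → empty): queue <>
after step 7 (op7 poll() → empty): queue <>
after step 8 (op8 poll() → empty): queue <>
after step 9 (op10 offer(39)): queue <39>
after step 10 (op9 poll() → 39): queue <>
after step 11 (op11 offer(83)): queue <83>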